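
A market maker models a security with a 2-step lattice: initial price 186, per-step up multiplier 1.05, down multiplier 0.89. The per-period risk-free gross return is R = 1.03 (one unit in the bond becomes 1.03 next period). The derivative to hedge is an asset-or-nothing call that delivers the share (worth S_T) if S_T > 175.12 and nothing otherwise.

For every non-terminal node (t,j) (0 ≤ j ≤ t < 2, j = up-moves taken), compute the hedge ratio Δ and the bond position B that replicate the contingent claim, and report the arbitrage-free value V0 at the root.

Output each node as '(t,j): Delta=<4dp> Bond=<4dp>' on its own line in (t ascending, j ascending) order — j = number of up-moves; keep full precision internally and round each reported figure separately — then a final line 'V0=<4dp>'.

Since d<R<u, set p* = (R−d)/(u−d) = 0.8750; price each node as the discounted p*-expectation of its children.
Terminal values V(2,·): V(2,0)=0.0000, V(2,1)=0.0000, V(2,2)=205.0650
(1,0): S=165.5400. Δ = (V_up−V_dn)/(S_up−S_dn) = (0.0000−0.0000)/(173.8170−147.3306) = 0.0000. V = [p*·0.0000 + (1−p*)·0.0000]/1.03 = 0.0000. B = V − Δ·S = 0.0000.
(1,1): S=195.3000. Δ = (V_up−V_dn)/(S_up−S_dn) = (205.0650−0.0000)/(205.0650−173.8170) = 6.5625. V = [p*·205.0650 + (1−p*)·0.0000]/1.03 = 174.2057. B = V − Δ·S = -1107.4505.
(0,0): S=186.0000. Δ = (V_up−V_dn)/(S_up−S_dn) = (174.2057−0.0000)/(195.3000−165.5400) = 5.8537. V = [p*·174.2057 + (1−p*)·0.0000]/1.03 = 147.9903. B = V − Δ·S = -940.7954.
The time-0 hedge costs 147.9903, which is the no-arbitrage price.

(0,0): Delta=5.8537 Bond=-940.7954
(1,0): Delta=0.0000 Bond=0.0000
(1,1): Delta=6.5625 Bond=-1107.4505
V0=147.9903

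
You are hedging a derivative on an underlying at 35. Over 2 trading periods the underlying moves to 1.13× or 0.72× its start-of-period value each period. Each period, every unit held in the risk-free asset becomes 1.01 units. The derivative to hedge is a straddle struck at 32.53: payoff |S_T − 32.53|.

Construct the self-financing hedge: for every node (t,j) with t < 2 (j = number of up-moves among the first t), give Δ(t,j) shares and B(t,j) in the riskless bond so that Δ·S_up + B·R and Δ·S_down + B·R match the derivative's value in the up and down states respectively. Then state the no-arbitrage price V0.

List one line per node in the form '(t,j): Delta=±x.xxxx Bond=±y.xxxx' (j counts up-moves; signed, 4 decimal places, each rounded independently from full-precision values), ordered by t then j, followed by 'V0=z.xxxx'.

Since d<R<u, set p* = (R−d)/(u−d) = 0.7073; price each node as the discounted p*-expectation of its children.
Terminal payoffs: V(2,0)=14.3860, V(2,1)=4.0540, V(2,2)=12.1615
(1,0): S=25.2000. Δ = (V_up−V_dn)/(S_up−S_dn) = (4.0540−14.3860)/(28.4760−18.1440) = -1.0000. V = [p*·4.0540 + (1−p*)·14.3860]/1.01 = 7.0079. B = V − Δ·S = 32.2079.
(1,1): S=39.5500. Δ = (V_up−V_dn)/(S_up−S_dn) = (12.1615−4.0540)/(44.6915−28.4760) = 0.5000. V = [p*·12.1615 + (1−p*)·4.0540]/1.01 = 9.6917. B = V − Δ·S = -10.0827.
(0,0): S=35.0000. Δ = (V_up−V_dn)/(S_up−S_dn) = (9.6917−7.0079)/(39.5500−25.2000) = 0.1870. V = [p*·9.6917 + (1−p*)·7.0079]/1.01 = 8.8180. B = V − Δ·S = 2.2723.
Each (Δ,B) replicates both successor values, so the strategy is self-financing and V0 is arbitrage-free.

(0,0): Delta=0.1870 Bond=2.2723
(1,0): Delta=-1.0000 Bond=32.2079
(1,1): Delta=0.5000 Bond=-10.0827
V0=8.8180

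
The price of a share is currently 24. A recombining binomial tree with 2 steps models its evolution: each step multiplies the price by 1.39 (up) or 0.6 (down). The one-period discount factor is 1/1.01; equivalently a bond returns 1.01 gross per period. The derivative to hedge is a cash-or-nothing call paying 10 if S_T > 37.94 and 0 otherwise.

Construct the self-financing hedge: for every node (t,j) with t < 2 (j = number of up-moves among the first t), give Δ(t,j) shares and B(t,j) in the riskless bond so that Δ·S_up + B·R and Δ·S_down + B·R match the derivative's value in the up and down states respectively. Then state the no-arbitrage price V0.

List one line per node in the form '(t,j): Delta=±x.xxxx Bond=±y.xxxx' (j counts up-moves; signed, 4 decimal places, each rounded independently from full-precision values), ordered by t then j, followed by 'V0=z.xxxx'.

The replicating-portfolio and risk-neutral prices coincide; use p* = (1.01−0.6)/(1.39−0.6) = 0.5190 for the latter.
Terminal values V(2,·): V(2,0)=0.0000, V(2,1)=0.0000, V(2,2)=10.0000
(1,0): S=14.4000. Δ = (V_up−V_dn)/(S_up−S_dn) = (0.0000−0.0000)/(20.0160−8.6400) = 0.0000. V = [p*·0.0000 + (1−p*)·0.0000]/1.01 = 0.0000. B = V − Δ·S = 0.0000.
(1,1): S=33.3600. Δ = (V_up−V_dn)/(S_up−S_dn) = (10.0000−0.0000)/(46.3704−20.0160) = 0.3794. V = [p*·10.0000 + (1−p*)·0.0000]/1.01 = 5.1385. B = V − Δ·S = -7.5197.
(0,0): S=24.0000. Δ = (V_up−V_dn)/(S_up−S_dn) = (5.1385−0.0000)/(33.3600−14.4000) = 0.2710. V = [p*·5.1385 + (1−p*)·0.0000]/1.01 = 2.6404. B = V − Δ·S = -3.8640.
Self-financing check: at every node Δ·S+B equals the discounted successor values.

(0,0): Delta=0.2710 Bond=-3.8640
(1,0): Delta=0.0000 Bond=0.0000
(1,1): Delta=0.3794 Bond=-7.5197
V0=2.6404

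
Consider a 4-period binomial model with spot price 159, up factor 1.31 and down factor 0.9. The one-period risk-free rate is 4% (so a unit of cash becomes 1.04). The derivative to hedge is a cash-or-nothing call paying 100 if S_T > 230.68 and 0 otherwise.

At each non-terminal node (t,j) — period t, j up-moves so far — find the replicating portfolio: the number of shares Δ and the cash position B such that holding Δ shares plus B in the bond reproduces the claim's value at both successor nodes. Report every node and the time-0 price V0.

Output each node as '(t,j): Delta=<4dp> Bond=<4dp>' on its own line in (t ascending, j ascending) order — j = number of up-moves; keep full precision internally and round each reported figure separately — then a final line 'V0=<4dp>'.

No-arbitrage ⇒ martingale measure with p* = (R−d)/(u−d) = 0.3415.
Terminal payoffs: V(4,0)=0.0000, V(4,1)=0.0000, V(4,2)=0.0000, V(4,3)=100.0000, V(4,4)=100.0000
(3,0): S=115.9110. Δ = (V_up−V_dn)/(S_up−S_dn) = (0.0000−0.0000)/(151.8434−104.3199) = 0.0000. V = [p*·0.0000 + (1−p*)·0.0000]/1.04 = 0.0000. B = V − Δ·S = 0.0000.
(3,1): S=168.7149. Δ = (V_up−V_dn)/(S_up−S_dn) = (0.0000−0.0000)/(221.0165−151.8434) = 0.0000. V = [p*·0.0000 + (1−p*)·0.0000]/1.04 = 0.0000. B = V − Δ·S = 0.0000.
(3,2): S=245.5739. Δ = (V_up−V_dn)/(S_up−S_dn) = (100.0000−0.0000)/(321.7018−221.0165) = 0.9932. V = [p*·100.0000 + (1−p*)·0.0000]/1.04 = 32.8330. B = V − Δ·S = -211.0694.
(3,3): S=357.4465. Δ = (V_up−V_dn)/(S_up−S_dn) = (100.0000−100.0000)/(468.2549−321.7018) = 0.0000. V = [p*·100.0000 + (1−p*)·100.0000]/1.04 = 96.1538. B = V − Δ·S = 96.1538.
(2,0): S=128.7900. Δ = (V_up−V_dn)/(S_up−S_dn) = (0.0000−0.0000)/(168.7149−115.9110) = 0.0000. V = [p*·0.0000 + (1−p*)·0.0000]/1.04 = 0.0000. B = V − Δ·S = 0.0000.
(2,1): S=187.4610. Δ = (V_up−V_dn)/(S_up−S_dn) = (32.8330−0.0000)/(245.5739−168.7149) = 0.4272. V = [p*·32.8330 + (1−p*)·0.0000]/1.04 = 10.7801. B = V − Δ·S = -69.3005.
(2,2): S=272.8599. Δ = (V_up−V_dn)/(S_up−S_dn) = (96.1538−32.8330)/(357.4465−245.5739) = 0.5660. V = [p*·96.1538 + (1−p*)·32.8330]/1.04 = 52.3604. B = V − Δ·S = -102.0807.
(1,0): S=143.1000. Δ = (V_up−V_dn)/(S_up−S_dn) = (10.7801−0.0000)/(187.4610−128.7900) = 0.1837. V = [p*·10.7801 + (1−p*)·0.0000]/1.04 = 3.5394. B = V − Δ·S = -22.7534.
(1,1): S=208.2900. Δ = (V_up−V_dn)/(S_up−S_dn) = (52.3604−10.7801)/(272.8599−187.4610) = 0.4869. V = [p*·52.3604 + (1−p*)·10.7801]/1.04 = 24.0175. B = V − Δ·S = -77.3978.
(0,0): S=159.0000. Δ = (V_up−V_dn)/(S_up−S_dn) = (24.0175−3.5394)/(208.2900−143.1000) = 0.3141. V = [p*·24.0175 + (1−p*)·3.5394]/1.04 = 10.1269. B = V − Δ·S = -39.8197.
Each (Δ,B) replicates both successor values, so the strategy is self-financing and V0 is arbitrage-free.

(0,0): Delta=0.3141 Bond=-39.8197
(1,0): Delta=0.1837 Bond=-22.7534
(1,1): Delta=0.4869 Bond=-77.3978
(2,0): Delta=0.0000 Bond=0.0000
(2,1): Delta=0.4272 Bond=-69.3005
(2,2): Delta=0.5660 Bond=-102.0807
(3,0): Delta=0.0000 Bond=0.0000
(3,1): Delta=0.0000 Bond=0.0000
(3,2): Delta=0.9932 Bond=-211.0694
(3,3): Delta=0.0000 Bond=96.1538
V0=10.1269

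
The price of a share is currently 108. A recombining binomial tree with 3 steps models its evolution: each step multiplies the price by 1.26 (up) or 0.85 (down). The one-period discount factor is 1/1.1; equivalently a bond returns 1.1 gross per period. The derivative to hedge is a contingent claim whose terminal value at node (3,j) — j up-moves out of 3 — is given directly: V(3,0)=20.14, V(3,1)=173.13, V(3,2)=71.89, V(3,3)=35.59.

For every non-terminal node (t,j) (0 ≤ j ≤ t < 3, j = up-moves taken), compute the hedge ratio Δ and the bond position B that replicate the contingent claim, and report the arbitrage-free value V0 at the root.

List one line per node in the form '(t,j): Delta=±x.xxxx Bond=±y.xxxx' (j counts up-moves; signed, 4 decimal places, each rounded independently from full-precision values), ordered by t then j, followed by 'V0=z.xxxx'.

(0,0): Delta=-0.7163 Bond=144.0682
(1,0): Delta=-0.0490 Bond=97.2162
(1,1): Delta=-1.0044 Bond=197.6807
(2,0): Delta=4.7821 Bond=-270.0313
(2,1): Delta=-2.1348 Bond=348.1980
(2,2): Delta=-0.5164 Bond=133.7692
V0=66.7080

Under the risk-neutral measure, an up-move has probability p* = (R−d)/(u−d) = 0.6098 and values discount at R = 1.1.
At expiry t=3: V(3,0)=20.1400, V(3,1)=173.1300, V(3,2)=71.8900, V(3,3)=35.5900
Node (2,0) S=78.0300: V=(p*·173.1300+(1−p*)·20.1400)/1.1=103.1151; Δ=(173.1300−20.1400)/(98.3178−66.3255)=4.7821; B=V−Δ·S=-270.0313
Node (2,1) S=115.6680: V=(p*·71.8900+(1−p*)·173.1300)/1.1=101.2712; Δ=(71.8900−173.1300)/(145.7417−98.3178)=-2.1348; B=V−Δ·S=348.1980
Node (2,2) S=171.4608: V=(p*·35.5900+(1−p*)·71.8900)/1.1=45.2326; Δ=(35.5900−71.8900)/(216.0406−145.7417)=-0.5164; B=V−Δ·S=133.7692
Node (1,0) S=91.8000: V=(p*·101.2712+(1−p*)·103.1151)/1.1=92.7189; Δ=(101.2712−103.1151)/(115.6680−78.0300)=-0.0490; B=V−Δ·S=97.2162
Node (1,1) S=136.0800: V=(p*·45.2326+(1−p*)·101.2712)/1.1=61.0012; Δ=(45.2326−101.2712)/(171.4608−115.6680)=-1.0044; B=V−Δ·S=197.6807
Node (0,0) S=108.0000: V=(p*·61.0012+(1−p*)·92.7189)/1.1=66.7080; Δ=(61.0012−92.7189)/(136.0800−91.8000)=-0.7163; B=V−Δ·S=144.0682
Root portfolio cost Δ·108+B reproduces V0=66.7080.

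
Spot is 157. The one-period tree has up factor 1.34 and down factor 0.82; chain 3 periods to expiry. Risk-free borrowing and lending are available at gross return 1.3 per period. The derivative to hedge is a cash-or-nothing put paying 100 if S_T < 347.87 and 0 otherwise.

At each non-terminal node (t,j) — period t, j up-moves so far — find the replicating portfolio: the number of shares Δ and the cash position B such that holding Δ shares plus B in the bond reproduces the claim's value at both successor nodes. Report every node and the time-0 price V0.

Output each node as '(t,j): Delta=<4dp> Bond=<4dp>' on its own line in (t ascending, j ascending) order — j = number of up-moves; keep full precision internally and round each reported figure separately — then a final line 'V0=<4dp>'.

The replicating-portfolio and risk-neutral prices coincide; use p* = (1.3−0.82)/(1.34−0.82) = 0.9231 for the latter.
Terminal payoffs: V(3,0)=100.0000, V(3,1)=100.0000, V(3,2)=100.0000, V(3,3)=0.0000
Node (2,0) S=105.5668: V=(p*·100.0000+(1−p*)·100.0000)/1.3=76.9231; Δ=(100.0000−100.0000)/(141.4595−86.5648)=0.0000; B=V−Δ·S=76.9231
Node (2,1) S=172.5116: V=(p*·100.0000+(1−p*)·100.0000)/1.3=76.9231; Δ=(100.0000−100.0000)/(231.1655−141.4595)=0.0000; B=V−Δ·S=76.9231
Node (2,2) S=281.9092: V=(p*·0.0000+(1−p*)·100.0000)/1.3=5.9172; Δ=(0.0000−100.0000)/(377.7583−231.1655)=-0.6822; B=V−Δ·S=198.2249
Node (1,0) S=128.7400: V=(p*·76.9231+(1−p*)·76.9231)/1.3=59.1716; Δ=(76.9231−76.9231)/(172.5116−105.5668)=0.0000; B=V−Δ·S=59.1716
Node (1,1) S=210.3800: V=(p*·5.9172+(1−p*)·76.9231)/1.3=8.7532; Δ=(5.9172−76.9231)/(281.9092−172.5116)=-0.6491; B=V−Δ·S=145.3030
Node (0,0) S=157.0000: V=(p*·8.7532+(1−p*)·59.1716)/1.3=9.7166; Δ=(8.7532−59.1716)/(210.3800−128.7400)=-0.6176; B=V−Δ·S=106.6750
Each (Δ,B) replicates both successor values, so the strategy is self-financing and V0 is arbitrage-free.

(0,0): Delta=-0.6176 Bond=106.6750
(1,0): Delta=0.0000 Bond=59.1716
(1,1): Delta=-0.6491 Bond=145.3030
(2,0): Delta=0.0000 Bond=76.9231
(2,1): Delta=0.0000 Bond=76.9231
(2,2): Delta=-0.6822 Bond=198.2249
V0=9.7166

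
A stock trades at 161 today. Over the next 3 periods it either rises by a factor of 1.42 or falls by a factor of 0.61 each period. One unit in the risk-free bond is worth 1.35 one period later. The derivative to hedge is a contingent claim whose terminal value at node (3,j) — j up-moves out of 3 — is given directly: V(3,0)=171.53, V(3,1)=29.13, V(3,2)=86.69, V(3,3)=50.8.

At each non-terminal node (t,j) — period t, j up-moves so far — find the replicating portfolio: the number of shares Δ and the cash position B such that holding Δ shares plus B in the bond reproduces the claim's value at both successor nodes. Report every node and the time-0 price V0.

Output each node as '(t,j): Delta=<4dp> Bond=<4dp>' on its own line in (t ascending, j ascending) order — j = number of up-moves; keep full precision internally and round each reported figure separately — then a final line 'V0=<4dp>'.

Under the risk-neutral measure, an up-move has probability p* = (R−d)/(u−d) = 0.9136 and values discount at R = 1.35.
At expiry t=3: V(3,0)=171.5300, V(3,1)=29.1300, V(3,2)=86.6900, V(3,3)=50.8000
  t=2,j=0: stock 59.9081 → up 85.0695 (V=29.1300), down 36.5439 (V=171.5300). Price 30.6935; hedge Δ=-2.9345, bond B=206.4959.
  t=2,j=1: stock 139.4582 → up 198.0306 (V=86.6900), down 85.0695 (V=29.1300). Price 60.5301; hedge Δ=0.5096, bond B=-10.5316.
  t=2,j=2: stock 324.6404 → up 460.9894 (V=50.8000), down 198.0306 (V=86.6900). Price 39.9271; hedge Δ=-0.1365, bond B=84.2358.
  t=1,j=0: stock 98.2100 → up 139.4582 (V=60.5301), down 59.9081 (V=30.6935). Price 42.9272; hedge Δ=0.3751, bond B=6.0918.
  t=1,j=1: stock 228.6200 → up 324.6404 (V=39.9271), down 139.4582 (V=60.5301). Price 30.8945; hedge Δ=-0.1113, bond B=56.3304.
  t=0,j=0: stock 161.0000 → up 228.6200 (V=30.8945), down 98.2100 (V=42.9272). Price 23.6551; hedge Δ=-0.0923, bond B=38.5102.
Root portfolio cost Δ·161+B reproduces V0=23.6551.

(0,0): Delta=-0.0923 Bond=38.5102
(1,0): Delta=0.3751 Bond=6.0918
(1,1): Delta=-0.1113 Bond=56.3304
(2,0): Delta=-2.9345 Bond=206.4959
(2,1): Delta=0.5096 Bond=-10.5316
(2,2): Delta=-0.1365 Bond=84.2358
V0=23.6551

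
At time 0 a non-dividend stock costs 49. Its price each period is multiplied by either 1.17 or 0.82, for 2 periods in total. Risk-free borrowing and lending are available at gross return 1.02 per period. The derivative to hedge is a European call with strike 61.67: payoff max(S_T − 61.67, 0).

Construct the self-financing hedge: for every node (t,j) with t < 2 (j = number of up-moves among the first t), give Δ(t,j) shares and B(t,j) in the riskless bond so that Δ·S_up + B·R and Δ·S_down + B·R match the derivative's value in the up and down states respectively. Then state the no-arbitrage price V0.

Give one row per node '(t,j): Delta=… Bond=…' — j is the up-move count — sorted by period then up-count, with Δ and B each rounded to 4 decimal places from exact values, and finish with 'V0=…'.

No-arbitrage ⇒ martingale measure with p* = (R−d)/(u−d) = 0.5714.
At expiry t=2: V(2,0)=0.0000, V(2,1)=0.0000, V(2,2)=5.4061
Node (1,0) S=40.1800: V=(p*·0.0000+(1−p*)·0.0000)/1.02=0.0000; Δ=(0.0000−0.0000)/(47.0106−32.9476)=0.0000; B=V−Δ·S=0.0000
Node (1,1) S=57.3300: V=(p*·5.4061+(1−p*)·0.0000)/1.02=3.0286; Δ=(5.4061−0.0000)/(67.0761−47.0106)=0.2694; B=V−Δ·S=-12.4174
Node (0,0) S=49.0000: V=(p*·3.0286+(1−p*)·0.0000)/1.02=1.6967; Δ=(3.0286−0.0000)/(57.3300−40.1800)=0.1766; B=V−Δ·S=-6.9565
Self-financing check: at every node Δ·S+B equals the discounted successor values.

(0,0): Delta=0.1766 Bond=-6.9565
(1,0): Delta=0.0000 Bond=0.0000
(1,1): Delta=0.2694 Bond=-12.4174
V0=1.6967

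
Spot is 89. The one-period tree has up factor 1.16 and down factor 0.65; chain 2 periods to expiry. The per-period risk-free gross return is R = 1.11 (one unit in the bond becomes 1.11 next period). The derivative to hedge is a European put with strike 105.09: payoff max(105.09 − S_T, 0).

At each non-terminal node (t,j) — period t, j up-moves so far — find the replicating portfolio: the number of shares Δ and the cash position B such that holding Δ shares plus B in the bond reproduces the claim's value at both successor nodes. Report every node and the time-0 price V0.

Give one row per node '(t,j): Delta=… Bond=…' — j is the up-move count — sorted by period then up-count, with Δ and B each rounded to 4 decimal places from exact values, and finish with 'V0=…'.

No-arbitrage ⇒ martingale measure with p* = (R−d)/(u−d) = 0.9020.
Payoff layer (t=2): V(2,0)=67.4875, V(2,1)=37.9840, V(2,2)=0.0000
  t=1,j=0: stock 57.8500 → up 67.1060 (V=37.9840), down 37.6025 (V=67.4875). Price 36.8257; hedge Δ=-1.0000, bond B=94.6757.
  t=1,j=1: stock 103.2400 → up 119.7584 (V=0.0000), down 67.1060 (V=37.9840). Price 3.3549; hedge Δ=-0.7214, bond B=77.8333.
  t=0,j=0: stock 89.0000 → up 103.2400 (V=3.3549), down 57.8500 (V=36.8257). Price 5.9787; hedge Δ=-0.7374, bond B=71.6077.
Check: Δ(0,0)·S0 + B(0,0) = 5.9787 = V0.

(0,0): Delta=-0.7374 Bond=71.6077
(1,0): Delta=-1.0000 Bond=94.6757
(1,1): Delta=-0.7214 Bond=77.8333
V0=5.9787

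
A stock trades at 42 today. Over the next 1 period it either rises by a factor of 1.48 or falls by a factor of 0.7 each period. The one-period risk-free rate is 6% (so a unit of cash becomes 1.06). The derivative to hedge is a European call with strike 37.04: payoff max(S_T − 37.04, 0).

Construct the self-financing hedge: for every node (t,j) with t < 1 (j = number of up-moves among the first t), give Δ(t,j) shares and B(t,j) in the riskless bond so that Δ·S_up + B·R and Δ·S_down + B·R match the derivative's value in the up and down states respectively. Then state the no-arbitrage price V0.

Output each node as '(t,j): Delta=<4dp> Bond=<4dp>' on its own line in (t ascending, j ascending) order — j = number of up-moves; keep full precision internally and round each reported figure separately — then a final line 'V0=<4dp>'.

Risk-neutral probability p* = (R−d)/(u−d) = (1.06−0.7)/(1.48−0.7) = 0.4615.
Payoff layer (t=1): V(1,0)=0.0000, V(1,1)=25.1200
(0,0): S=42.0000. Δ = (V_up−V_dn)/(S_up−S_dn) = (25.1200−0.0000)/(62.1600−29.4000) = 0.7668. V = [p*·25.1200 + (1−p*)·0.0000]/1.06 = 10.9376. B = V − Δ·S = -21.2675.
Self-financing check: at every node Δ·S+B equals the discounted successor values.

(0,0): Delta=0.7668 Bond=-21.2675
V0=10.9376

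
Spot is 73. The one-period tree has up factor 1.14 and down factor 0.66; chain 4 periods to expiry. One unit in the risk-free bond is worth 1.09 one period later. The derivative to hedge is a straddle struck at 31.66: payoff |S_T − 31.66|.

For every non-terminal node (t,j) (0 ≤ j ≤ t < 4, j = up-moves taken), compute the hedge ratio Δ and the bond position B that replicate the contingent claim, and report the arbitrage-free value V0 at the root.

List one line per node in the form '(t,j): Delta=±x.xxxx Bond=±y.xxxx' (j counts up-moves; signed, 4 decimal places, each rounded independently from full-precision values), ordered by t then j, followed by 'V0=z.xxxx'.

Since d<R<u, set p* = (R−d)/(u−d) = 0.8958; price each node as the discounted p*-expectation of its children.
Terminal payoffs: V(4,0)=17.8084, V(4,1)=7.7346, V(4,2)=9.6657, V(4,3)=39.7208, V(4,4)=91.6341
(3,0): S=20.9872. Δ = (V_up−V_dn)/(S_up−S_dn) = (7.7346−17.8084)/(23.9254−13.8516) = -1.0000. V = [p*·7.7346 + (1−p*)·17.8084]/1.09 = 8.0587. B = V − Δ·S = 29.0459.
(3,1): S=36.2506. Δ = (V_up−V_dn)/(S_up−S_dn) = (9.6657−7.7346)/(41.3257−23.9254) = 0.1110. V = [p*·9.6657 + (1−p*)·7.7346]/1.09 = 8.6831. B = V − Δ·S = 4.6599.
(3,2): S=62.6147. Δ = (V_up−V_dn)/(S_up−S_dn) = (39.7208−9.6657)/(71.3808−41.3257) = 1.0000. V = [p*·39.7208 + (1−p*)·9.6657]/1.09 = 33.5689. B = V − Δ·S = -29.0459.
(3,3): S=108.1527. Δ = (V_up−V_dn)/(S_up−S_dn) = (91.6341−39.7208)/(123.2941−71.3808) = 1.0000. V = [p*·91.6341 + (1−p*)·39.7208]/1.09 = 79.1068. B = V − Δ·S = -29.0459.
(2,0): S=31.7988. Δ = (V_up−V_dn)/(S_up−S_dn) = (8.6831−8.0587)/(36.2506−20.9872) = 0.0409. V = [p*·8.6831 + (1−p*)·8.0587]/1.09 = 7.9065. B = V − Δ·S = 6.6056.
(2,1): S=54.9252. Δ = (V_up−V_dn)/(S_up−S_dn) = (33.5689−8.6831)/(62.6147−36.2506) = 0.9439. V = [p*·33.5689 + (1−p*)·8.6831]/1.09 = 28.4189. B = V − Δ·S = -23.4265.
(2,2): S=94.8708. Δ = (V_up−V_dn)/(S_up−S_dn) = (79.1068−33.5689)/(108.1527−62.6147) = 1.0000. V = [p*·79.1068 + (1−p*)·33.5689]/1.09 = 68.2232. B = V − Δ·S = -26.6476.
(1,0): S=48.1800. Δ = (V_up−V_dn)/(S_up−S_dn) = (28.4189−7.9065)/(54.9252−31.7988) = 0.8870. V = [p*·28.4189 + (1−p*)·7.9065]/1.09 = 24.1121. B = V − Δ·S = -18.6221.
(1,1): S=83.2200. Δ = (V_up−V_dn)/(S_up−S_dn) = (68.2232−28.4189)/(94.8708−54.9252) = 0.9965. V = [p*·68.2232 + (1−p*)·28.4189]/1.09 = 58.7862. B = V − Δ·S = -24.1395.
(0,0): S=73.0000. Δ = (V_up−V_dn)/(S_up−S_dn) = (58.7862−24.1121)/(83.2200−48.1800) = 0.9896. V = [p*·58.7862 + (1−p*)·24.1121]/1.09 = 50.6186. B = V − Δ·S = -21.6191.
Root portfolio cost Δ·73+B reproduces V0=50.6186.

(0,0): Delta=0.9896 Bond=-21.6191
(1,0): Delta=0.8870 Bond=-18.6221
(1,1): Delta=0.9965 Bond=-24.1395
(2,0): Delta=0.0409 Bond=6.6056
(2,1): Delta=0.9439 Bond=-23.4265
(2,2): Delta=1.0000 Bond=-26.6476
(3,0): Delta=-1.0000 Bond=29.0459
(3,1): Delta=0.1110 Bond=4.6599
(3,2): Delta=1.0000 Bond=-29.0459
(3,3): Delta=1.0000 Bond=-29.0459
V0=50.6186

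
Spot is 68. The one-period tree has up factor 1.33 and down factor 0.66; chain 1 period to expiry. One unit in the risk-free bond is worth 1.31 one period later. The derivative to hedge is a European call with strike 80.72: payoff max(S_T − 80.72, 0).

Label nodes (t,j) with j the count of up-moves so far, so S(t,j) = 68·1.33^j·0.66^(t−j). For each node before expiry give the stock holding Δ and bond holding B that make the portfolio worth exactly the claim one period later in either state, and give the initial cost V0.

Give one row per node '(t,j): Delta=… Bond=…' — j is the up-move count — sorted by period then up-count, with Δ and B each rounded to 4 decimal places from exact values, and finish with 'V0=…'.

(0,0): Delta=0.2133 Bond=-7.3091
V0=7.1984

Since d<R<u, set p* = (R−d)/(u−d) = 0.9701; price each node as the discounted p*-expectation of its children.
At expiry t=1: V(1,0)=0.0000, V(1,1)=9.7200
(0,0): S=68.0000. Δ = (V_up−V_dn)/(S_up−S_dn) = (9.7200−0.0000)/(90.4400−44.8800) = 0.2133. V = [p*·9.7200 + (1−p*)·0.0000]/1.31 = 7.1984. B = V − Δ·S = -7.3091.
Check: Δ(0,0)·S0 + B(0,0) = 7.1984 = V0.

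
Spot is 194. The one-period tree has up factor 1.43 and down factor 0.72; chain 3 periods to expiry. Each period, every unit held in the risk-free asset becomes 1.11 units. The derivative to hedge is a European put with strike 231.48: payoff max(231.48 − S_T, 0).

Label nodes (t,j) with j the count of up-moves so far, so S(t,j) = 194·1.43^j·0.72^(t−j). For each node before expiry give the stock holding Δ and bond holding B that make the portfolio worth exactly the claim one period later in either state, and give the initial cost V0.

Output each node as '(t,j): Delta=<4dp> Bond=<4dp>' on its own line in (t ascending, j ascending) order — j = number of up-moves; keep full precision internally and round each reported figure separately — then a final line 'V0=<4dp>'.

Under the risk-neutral measure, an up-move has probability p* = (R−d)/(u−d) = 0.5493 and values discount at R = 1.11.
Terminal values V(3,·): V(3,0)=159.0699, V(3,1)=87.6655, V(3,2)=0.0000, V(3,3)=0.0000
  t=2,j=0: stock 100.5696 → up 143.8145 (V=87.6655), down 72.4101 (V=159.0699). Price 107.9709; hedge Δ=-1.0000, bond B=208.5405.
  t=2,j=1: stock 199.7424 → up 285.6316 (V=0.0000), down 143.8145 (V=87.6655). Price 35.5957; hedge Δ=-0.6182, bond B=159.0682.
  t=2,j=2: stock 396.7106 → up 567.2962 (V=0.0000), down 285.6316 (V=0.0000). Price 0.0000; hedge Δ=0.0000, bond B=0.0000.
  t=1,j=0: stock 139.6800 → up 199.7424 (V=35.5957), down 100.5696 (V=107.9709). Price 61.4554; hedge Δ=-0.7298, bond B=163.3924.
  t=1,j=1: stock 277.4200 → up 396.7106 (V=0.0000), down 199.7424 (V=35.5957). Price 14.4533; hedge Δ=-0.1807, bond B=64.5880.
  t=0,j=0: stock 194.0000 → up 277.4200 (V=14.4533), down 139.6800 (V=61.4554). Price 32.1057; hedge Δ=-0.3412, bond B=98.3059.
Root portfolio cost Δ·194+B reproduces V0=32.1057.

(0,0): Delta=-0.3412 Bond=98.3059
(1,0): Delta=-0.7298 Bond=163.3924
(1,1): Delta=-0.1807 Bond=64.5880
(2,0): Delta=-1.0000 Bond=208.5405
(2,1): Delta=-0.6182 Bond=159.0682
(2,2): Delta=0.0000 Bond=0.0000
V0=32.1057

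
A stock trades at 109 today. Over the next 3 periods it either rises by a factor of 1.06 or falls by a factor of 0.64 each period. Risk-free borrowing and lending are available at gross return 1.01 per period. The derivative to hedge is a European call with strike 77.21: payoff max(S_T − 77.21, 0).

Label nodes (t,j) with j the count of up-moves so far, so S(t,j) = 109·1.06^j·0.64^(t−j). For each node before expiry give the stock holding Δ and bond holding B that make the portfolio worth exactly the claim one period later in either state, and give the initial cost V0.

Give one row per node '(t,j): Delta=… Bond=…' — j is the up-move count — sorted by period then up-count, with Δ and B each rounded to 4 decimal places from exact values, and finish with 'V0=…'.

Under the risk-neutral measure, an up-move has probability p* = (R−d)/(u−d) = 0.8810 and values discount at R = 1.01.
Terminal values V(3,·): V(3,0)=0.0000, V(3,1)=0.0000, V(3,2)=1.1723, V(3,3)=52.6107
(2,0): S=44.6464. Δ = (V_up−V_dn)/(S_up−S_dn) = (0.0000−0.0000)/(47.3252−28.5737) = 0.0000. V = [p*·0.0000 + (1−p*)·0.0000]/1.01 = 0.0000. B = V − Δ·S = 0.0000.
(2,1): S=73.9456. Δ = (V_up−V_dn)/(S_up−S_dn) = (1.1723−0.0000)/(78.3823−47.3252) = 0.0377. V = [p*·1.1723 + (1−p*)·0.0000]/1.01 = 1.0225. B = V − Δ·S = -1.7687.
(2,2): S=122.4724. Δ = (V_up−V_dn)/(S_up−S_dn) = (52.6107−1.1723)/(129.8207−78.3823) = 1.0000. V = [p*·52.6107 + (1−p*)·1.1723]/1.01 = 46.0269. B = V − Δ·S = -76.4455.
(1,0): S=69.7600. Δ = (V_up−V_dn)/(S_up−S_dn) = (1.0225−0.0000)/(73.9456−44.6464) = 0.0349. V = [p*·1.0225 + (1−p*)·0.0000]/1.01 = 0.8919. B = V − Δ·S = -1.5427.
(1,1): S=115.5400. Δ = (V_up−V_dn)/(S_up−S_dn) = (46.0269−1.0225)/(122.4724−73.9456) = 0.9274. V = [p*·46.0269 + (1−p*)·1.0225]/1.01 = 40.2665. B = V − Δ·S = -66.8866.
(0,0): S=109.0000. Δ = (V_up−V_dn)/(S_up−S_dn) = (40.2665−0.8919)/(115.5400−69.7600) = 0.8601. V = [p*·40.2665 + (1−p*)·0.8919]/1.01 = 35.2268. B = V − Δ·S = -58.5223.
Self-financing check: at every node Δ·S+B equals the discounted successor values.

(0,0): Delta=0.8601 Bond=-58.5223
(1,0): Delta=0.0349 Bond=-1.5427
(1,1): Delta=0.9274 Bond=-66.8866
(2,0): Delta=0.0000 Bond=0.0000
(2,1): Delta=0.0377 Bond=-1.7687
(2,2): Delta=1.0000 Bond=-76.4455
V0=35.2268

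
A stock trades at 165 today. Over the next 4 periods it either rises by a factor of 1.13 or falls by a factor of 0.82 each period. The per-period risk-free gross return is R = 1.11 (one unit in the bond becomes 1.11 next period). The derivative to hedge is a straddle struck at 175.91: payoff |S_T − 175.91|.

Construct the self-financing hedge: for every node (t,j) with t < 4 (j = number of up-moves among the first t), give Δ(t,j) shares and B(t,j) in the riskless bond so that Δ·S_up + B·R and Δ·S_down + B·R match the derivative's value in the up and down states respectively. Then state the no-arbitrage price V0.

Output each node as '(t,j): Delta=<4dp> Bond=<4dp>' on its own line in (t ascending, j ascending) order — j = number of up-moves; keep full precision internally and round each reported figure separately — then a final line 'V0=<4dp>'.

No-arbitrage ⇒ martingale measure with p* = (R−d)/(u−d) = 0.9355.
Payoff layer (t=4): V(4,0)=101.3099, V(4,1)=73.1074, V(4,2)=34.2431, V(4,3)=19.3140, V(4,4)=93.1181
Node (3,0) S=90.9757: V=(p*·73.1074+(1−p*)·101.3099)/1.11=67.5018; Δ=(73.1074−101.3099)/(102.8026−74.6001)=-1.0000; B=V−Δ·S=158.4775
Node (3,1) S=125.3690: V=(p*·34.2431+(1−p*)·73.1074)/1.11=33.1085; Δ=(34.2431−73.1074)/(141.6669−102.8026)=-1.0000; B=V−Δ·S=158.4775
Node (3,2) S=172.7646: V=(p*·19.3140+(1−p*)·34.2431)/1.11=18.2677; Δ=(19.3140−34.2431)/(195.2240−141.6669)=-0.2788; B=V−Δ·S=66.4260
Node (3,3) S=238.0780: V=(p*·93.1181+(1−p*)·19.3140)/1.11=79.6005; Δ=(93.1181−19.3140)/(269.0281−195.2240)=1.0000; B=V−Δ·S=-158.4775
Node (2,0) S=110.9460: V=(p*·33.1085+(1−p*)·67.5018)/1.11=31.8265; Δ=(33.1085−67.5018)/(125.3690−90.9757)=-1.0000; B=V−Δ·S=142.7725
Node (2,1) S=152.8890: V=(p*·18.2677+(1−p*)·33.1085)/1.11=17.3200; Δ=(18.2677−33.1085)/(172.7646−125.3690)=-0.3131; B=V−Δ·S=65.1935
Node (2,2) S=210.6885: V=(p*·79.6005+(1−p*)·18.2677)/1.11=68.1474; Δ=(79.6005−18.2677)/(238.0780−172.7646)=0.9391; B=V−Δ·S=-129.7005
Node (1,0) S=135.3000: V=(p*·17.3200+(1−p*)·31.8265)/1.11=16.4467; Δ=(17.3200−31.8265)/(152.8890−110.9460)=-0.3459; B=V−Δ·S=63.2420
Node (1,1) S=186.4500: V=(p*·68.1474+(1−p*)·17.3200)/1.11=58.4398; Δ=(68.1474−17.3200)/(210.6885−152.8890)=0.8794; B=V−Δ·S=-105.5196
Node (0,0) S=165.0000: V=(p*·58.4398+(1−p*)·16.4467)/1.11=50.2077; Δ=(58.4398−16.4467)/(186.4500−135.3000)=0.8210; B=V−Δ·S=-85.2538
Self-financing check: at every node Δ·S+B equals the discounted successor values.

(0,0): Delta=0.8210 Bond=-85.2538
(1,0): Delta=-0.3459 Bond=63.2420
(1,1): Delta=0.8794 Bond=-105.5196
(2,0): Delta=-1.0000 Bond=142.7725
(2,1): Delta=-0.3131 Bond=65.1935
(2,2): Delta=0.9391 Bond=-129.7005
(3,0): Delta=-1.0000 Bond=158.4775
(3,1): Delta=-1.0000 Bond=158.4775
(3,2): Delta=-0.2788 Bond=66.4260
(3,3): Delta=1.0000 Bond=-158.4775
V0=50.2077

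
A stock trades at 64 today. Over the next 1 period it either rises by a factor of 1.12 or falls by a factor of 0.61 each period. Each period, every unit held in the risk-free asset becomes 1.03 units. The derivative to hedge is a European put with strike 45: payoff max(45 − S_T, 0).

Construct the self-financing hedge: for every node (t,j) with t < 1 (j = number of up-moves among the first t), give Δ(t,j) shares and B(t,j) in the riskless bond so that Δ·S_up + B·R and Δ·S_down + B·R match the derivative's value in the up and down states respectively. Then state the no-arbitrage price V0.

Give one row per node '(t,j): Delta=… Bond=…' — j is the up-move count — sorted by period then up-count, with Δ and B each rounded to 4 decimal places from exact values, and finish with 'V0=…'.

Since d<R<u, set p* = (R−d)/(u−d) = 0.8235; price each node as the discounted p*-expectation of its children.
Payoff layer (t=1): V(1,0)=5.9600, V(1,1)=0.0000
  t=0,j=0: stock 64.0000 → up 71.6800 (V=0.0000), down 39.0400 (V=5.9600). Price 1.0211; hedge Δ=-0.1826, bond B=12.7074.
The time-0 hedge costs 1.0211, which is the no-arbitrage price.

(0,0): Delta=-0.1826 Bond=12.7074
V0=1.0211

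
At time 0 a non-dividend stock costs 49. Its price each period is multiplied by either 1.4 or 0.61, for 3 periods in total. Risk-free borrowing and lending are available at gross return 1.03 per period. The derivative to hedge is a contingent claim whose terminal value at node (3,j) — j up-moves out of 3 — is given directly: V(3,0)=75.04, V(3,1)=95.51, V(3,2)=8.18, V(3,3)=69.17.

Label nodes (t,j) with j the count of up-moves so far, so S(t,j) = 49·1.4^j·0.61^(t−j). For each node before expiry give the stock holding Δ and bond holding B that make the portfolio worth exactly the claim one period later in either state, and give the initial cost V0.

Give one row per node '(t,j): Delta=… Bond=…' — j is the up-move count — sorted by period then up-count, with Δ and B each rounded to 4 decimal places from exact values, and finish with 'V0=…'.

(0,0): Delta=-0.5299 Bond=76.0841
(1,0): Delta=-1.5148 Bond=107.8046
(1,1): Delta=-0.1519 Bond=52.4332
(2,0): Delta=1.4211 Bond=57.5088
(2,1): Delta=-2.6417 Bond=158.1961
(2,2): Delta=0.8039 Bond=-37.7801
V0=50.1195

Under the risk-neutral measure, an up-move has probability p* = (R−d)/(u−d) = 0.5316 and values discount at R = 1.03.
Terminal values V(3,·): V(3,0)=75.0400, V(3,1)=95.5100, V(3,2)=8.1800, V(3,3)=69.1700
Node (2,0) S=18.2329: V=(p*·95.5100+(1−p*)·75.0400)/1.03=83.4202; Δ=(95.5100−75.0400)/(25.5261−11.1221)=1.4211; B=V−Δ·S=57.5088
Node (2,1) S=41.8460: V=(p*·8.1800+(1−p*)·95.5100)/1.03=47.6518; Δ=(8.1800−95.5100)/(58.5844−25.5261)=-2.6417; B=V−Δ·S=158.1961
Node (2,2) S=96.0400: V=(p*·69.1700+(1−p*)·8.1800)/1.03=39.4224; Δ=(69.1700−8.1800)/(134.4560−58.5844)=0.8039; B=V−Δ·S=-37.7801
Node (1,0) S=29.8900: V=(p*·47.6518+(1−p*)·83.4202)/1.03=62.5283; Δ=(47.6518−83.4202)/(41.8460−18.2329)=-1.5148; B=V−Δ·S=107.8046
Node (1,1) S=68.6000: V=(p*·39.4224+(1−p*)·47.6518)/1.03=42.0162; Δ=(39.4224−47.6518)/(96.0400−41.8460)=-0.1519; B=V−Δ·S=52.4332
Node (0,0) S=49.0000: V=(p*·42.0162+(1−p*)·62.5283)/1.03=50.1195; Δ=(42.0162−62.5283)/(68.6000−29.8900)=-0.5299; B=V−Δ·S=76.0841
Each (Δ,B) replicates both successor values, so the strategy is self-financing and V0 is arbitrage-free.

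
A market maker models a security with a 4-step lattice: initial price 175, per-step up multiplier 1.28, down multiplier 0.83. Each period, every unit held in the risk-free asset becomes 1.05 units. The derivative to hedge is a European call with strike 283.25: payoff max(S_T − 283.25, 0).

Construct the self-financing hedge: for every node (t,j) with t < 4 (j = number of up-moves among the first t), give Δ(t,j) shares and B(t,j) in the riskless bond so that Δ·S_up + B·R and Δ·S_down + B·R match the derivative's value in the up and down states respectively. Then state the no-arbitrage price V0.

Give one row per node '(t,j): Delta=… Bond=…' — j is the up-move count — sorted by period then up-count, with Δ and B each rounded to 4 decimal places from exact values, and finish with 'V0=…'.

The replicating-portfolio and risk-neutral prices coincide; use p* = (1.05−0.83)/(1.28−0.83) = 0.4889 for the latter.
Terminal values V(4,·): V(4,0)=0.0000, V(4,1)=0.0000, V(4,2)=0.0000, V(4,3)=21.3613, V(4,4)=186.5120
  t=3,j=0: stock 100.0627 → up 128.0803 (V=0.0000), down 83.0521 (V=0.0000). Price 0.0000; hedge Δ=0.0000, bond B=0.0000.
  t=3,j=1: stock 154.3136 → up 197.5214 (V=0.0000), down 128.0803 (V=0.0000). Price 0.0000; hedge Δ=0.0000, bond B=0.0000.
  t=3,j=2: stock 237.9776 → up 304.6113 (V=21.3613), down 197.5214 (V=0.0000). Price 9.9460; hedge Δ=0.1995, bond B=-37.5236.
  t=3,j=3: stock 367.0016 → up 469.7620 (V=186.5120), down 304.6113 (V=21.3613). Price 97.2397; hedge Δ=1.0000, bond B=-269.7619.
  t=2,j=0: stock 120.5575 → up 154.3136 (V=0.0000), down 100.0627 (V=0.0000). Price 0.0000; hedge Δ=0.0000, bond B=0.0000.
  t=2,j=1: stock 185.9200 → up 237.9776 (V=9.9460), down 154.3136 (V=0.0000). Price 4.6309; hedge Δ=0.1189, bond B=-17.4713.
  t=2,j=2: stock 286.7200 → up 367.0016 (V=97.2397), down 237.9776 (V=9.9460). Price 50.1171; hedge Δ=0.6766, bond B=-143.8689.
  t=1,j=0: stock 145.2500 → up 185.9200 (V=4.6309), down 120.5575 (V=0.0000). Price 2.1562; hedge Δ=0.0709, bond B=-8.1348.
  t=1,j=1: stock 224.0000 → up 286.7200 (V=50.1171), down 185.9200 (V=4.6309). Price 25.5892; hedge Δ=0.4513, bond B=-75.4911.
  t=0,j=0: stock 175.0000 → up 224.0000 (V=25.5892), down 145.2500 (V=2.1562). Price 12.9641; hedge Δ=0.2976, bond B=-39.1091.
Root portfolio cost Δ·175+B reproduces V0=12.9641.

(0,0): Delta=0.2976 Bond=-39.1091
(1,0): Delta=0.0709 Bond=-8.1348
(1,1): Delta=0.4513 Bond=-75.4911
(2,0): Delta=0.0000 Bond=0.0000
(2,1): Delta=0.1189 Bond=-17.4713
(2,2): Delta=0.6766 Bond=-143.8689
(3,0): Delta=0.0000 Bond=0.0000
(3,1): Delta=0.0000 Bond=0.0000
(3,2): Delta=0.1995 Bond=-37.5236
(3,3): Delta=1.0000 Bond=-269.7619
V0=12.9641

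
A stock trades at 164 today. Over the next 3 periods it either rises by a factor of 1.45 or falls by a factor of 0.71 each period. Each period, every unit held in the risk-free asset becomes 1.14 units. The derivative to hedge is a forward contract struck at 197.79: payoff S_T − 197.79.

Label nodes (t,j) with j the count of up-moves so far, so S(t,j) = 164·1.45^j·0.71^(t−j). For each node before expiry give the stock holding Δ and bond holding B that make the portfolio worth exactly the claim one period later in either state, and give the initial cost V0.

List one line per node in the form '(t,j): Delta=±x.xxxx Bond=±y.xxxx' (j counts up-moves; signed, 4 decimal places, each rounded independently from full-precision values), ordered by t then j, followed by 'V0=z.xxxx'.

Risk-neutral probability p* = (R−d)/(u−d) = (1.14−0.71)/(1.45−0.71) = 0.5811.
Terminal values V(3,·): V(3,0)=-139.0926, V(3,1)=-77.9150, V(3,2)=47.0251, V(3,3)=302.1845
Node (2,0) S=82.6724: V=(p*·-77.9150+(1−p*)·-139.0926)/1.14=-90.8276; Δ=(-77.9150−-139.0926)/(119.8750−58.6974)=1.0000; B=V−Δ·S=-173.5000
Node (2,1) S=168.8380: V=(p*·47.0251+(1−p*)·-77.9150)/1.14=-4.6620; Δ=(47.0251−-77.9150)/(244.8151−119.8750)=1.0000; B=V−Δ·S=-173.5000
Node (2,2) S=344.8100: V=(p*·302.1845+(1−p*)·47.0251)/1.14=171.3100; Δ=(302.1845−47.0251)/(499.9745−244.8151)=1.0000; B=V−Δ·S=-173.5000
Node (1,0) S=116.4400: V=(p*·-4.6620+(1−p*)·-90.8276)/1.14=-35.7530; Δ=(-4.6620−-90.8276)/(168.8380−82.6724)=1.0000; B=V−Δ·S=-152.1930
Node (1,1) S=237.8000: V=(p*·171.3100+(1−p*)·-4.6620)/1.14=85.6070; Δ=(171.3100−-4.6620)/(344.8100−168.8380)=1.0000; B=V−Δ·S=-152.1930
Node (0,0) S=164.0000: V=(p*·85.6070+(1−p*)·-35.7530)/1.14=30.4974; Δ=(85.6070−-35.7530)/(237.8000−116.4400)=1.0000; B=V−Δ·S=-133.5026
Root portfolio cost Δ·164+B reproduces V0=30.4974.

(0,0): Delta=1.0000 Bond=-133.5026
(1,0): Delta=1.0000 Bond=-152.1930
(1,1): Delta=1.0000 Bond=-152.1930
(2,0): Delta=1.0000 Bond=-173.5000
(2,1): Delta=1.0000 Bond=-173.5000
(2,2): Delta=1.0000 Bond=-173.5000
V0=30.4974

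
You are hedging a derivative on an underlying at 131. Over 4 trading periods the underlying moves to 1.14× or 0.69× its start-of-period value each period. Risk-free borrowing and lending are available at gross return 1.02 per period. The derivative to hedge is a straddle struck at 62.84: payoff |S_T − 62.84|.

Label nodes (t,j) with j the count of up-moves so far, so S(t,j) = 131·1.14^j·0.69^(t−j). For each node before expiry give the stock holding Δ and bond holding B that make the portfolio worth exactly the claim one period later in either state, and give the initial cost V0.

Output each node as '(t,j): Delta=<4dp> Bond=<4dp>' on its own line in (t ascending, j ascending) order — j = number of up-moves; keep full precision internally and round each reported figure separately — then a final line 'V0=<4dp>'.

(0,0): Delta=0.9193 Bond=-45.7614
(1,0): Delta=0.6802 Bond=-25.0610
(1,1): Delta=0.9720 Bond=-54.5369
(2,0): Delta=-0.0668 Bond=21.0273
(2,1): Delta=0.8446 Bond=-42.5039
(2,2): Delta=1.0000 Bond=-60.3998
(3,0): Delta=-1.0000 Bond=61.6078
(3,1): Delta=0.1386 Bond=6.8441
(3,2): Delta=1.0000 Bond=-61.6078
(3,3): Delta=1.0000 Bond=-61.6078
V0=74.6716

Risk-neutral probability p* = (R−d)/(u−d) = (1.02−0.69)/(1.14−0.69) = 0.7333.
Terminal values V(4,·): V(4,0)=33.1461, V(4,1)=13.7805, V(4,2)=18.2149, V(4,3)=71.0768, V(4,4)=158.4138
  t=3,j=0: stock 43.0347 → up 49.0595 (V=13.7805), down 29.6939 (V=33.1461). Price 18.5732; hedge Δ=-1.0000, bond B=61.6078.
  t=3,j=1: stock 71.1008 → up 81.0549 (V=18.2149), down 49.0595 (V=13.7805). Price 16.6984; hedge Δ=0.1386, bond B=6.8441.
  t=3,j=2: stock 117.4708 → up 133.9168 (V=71.0768), down 81.0549 (V=18.2149). Price 55.8630; hedge Δ=1.0000, bond B=-61.6078.
  t=3,j=3: stock 194.0823 → up 221.2538 (V=158.4138), down 133.9168 (V=71.0768). Price 132.4744; hedge Δ=1.0000, bond B=-61.6078.
  t=2,j=0: stock 62.3691 → up 71.1008 (V=16.6984), down 43.0347 (V=18.5732). Price 16.8611; hedge Δ=-0.0668, bond B=21.0273.
  t=2,j=1: stock 103.0446 → up 117.4708 (V=55.8630), down 71.1008 (V=16.6984). Price 44.5285; hedge Δ=0.8446, bond B=-42.5039.
  t=2,j=2: stock 170.2476 → up 194.0823 (V=132.4744), down 117.4708 (V=55.8630). Price 109.8478; hedge Δ=1.0000, bond B=-60.3998.
  t=1,j=0: stock 90.3900 → up 103.0446 (V=44.5285), down 62.3691 (V=16.8611). Price 36.4221; hedge Δ=0.6802, bond B=-25.0610.
  t=1,j=1: stock 149.3400 → up 170.2476 (V=109.8478), down 103.0446 (V=44.5285). Price 90.6170; hedge Δ=0.9720, bond B=-54.5369.
  t=0,j=0: stock 131.0000 → up 149.3400 (V=90.6170), down 90.3900 (V=36.4221). Price 74.6716; hedge Δ=0.9193, bond B=-45.7614.
Each (Δ,B) replicates both successor values, so the strategy is self-financing and V0 is arbitrage-free.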